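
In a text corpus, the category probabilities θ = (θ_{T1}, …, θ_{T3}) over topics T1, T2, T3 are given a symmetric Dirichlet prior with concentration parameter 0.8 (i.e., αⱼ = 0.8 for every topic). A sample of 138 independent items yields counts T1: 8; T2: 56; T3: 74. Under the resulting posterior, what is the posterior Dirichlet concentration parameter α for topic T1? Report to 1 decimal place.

The Dirichlet prior is conjugate to the Multinomial likelihood: each posterior αⱼ = prior αⱼ + observed count nⱼ.
Posterior concentration: (8.8, 56.8, 74.8), total = 140.4.
α_{T1} = 0.8 + 8 = 8.8.

8.8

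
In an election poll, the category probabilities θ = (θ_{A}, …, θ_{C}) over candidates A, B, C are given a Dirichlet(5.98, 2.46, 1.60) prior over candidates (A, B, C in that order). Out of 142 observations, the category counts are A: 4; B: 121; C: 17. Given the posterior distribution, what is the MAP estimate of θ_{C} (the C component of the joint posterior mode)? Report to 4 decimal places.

0.1181

The Dirichlet prior is conjugate to the Multinomial likelihood: each posterior αⱼ = prior αⱼ + observed count nⱼ.
Posterior concentration: (9.98, 123.46, 18.60), total = 152.04.
Joint mode component: (α_{C}−1)/(Σα−K) = 17.60/149.04 = 0.1181.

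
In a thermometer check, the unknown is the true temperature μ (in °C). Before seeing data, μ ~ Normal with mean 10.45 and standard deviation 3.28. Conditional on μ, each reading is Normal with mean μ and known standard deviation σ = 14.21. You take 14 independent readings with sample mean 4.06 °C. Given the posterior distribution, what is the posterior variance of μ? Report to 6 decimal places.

6.162052

For Normal data with known variance σ², a Normal(μ₀, σ₀²) prior on μ is conjugate. Posterior precision = 1/σ₀² + n/σ²; posterior mean is the precision-weighted average of μ₀ and x̄.
σ₀² = 3.28² = 10.7584, σ² = 14.21² = 201.9241; σ² + n·σ₀² = 201.9241 + 14·10.7584 = 352.5417.
Posterior precision = 1/σ₀² + n/σ² = 1/10.7584 + 14/201.9241 = (σ² + n·σ₀²)/(σ₀²σ²) = 352.5417/(10.7584·201.9241); posterior variance σₙ² = σ₀²σ²/(σ² + n·σ₀²) = 10.7584·201.9241/352.5417 = 6.162052.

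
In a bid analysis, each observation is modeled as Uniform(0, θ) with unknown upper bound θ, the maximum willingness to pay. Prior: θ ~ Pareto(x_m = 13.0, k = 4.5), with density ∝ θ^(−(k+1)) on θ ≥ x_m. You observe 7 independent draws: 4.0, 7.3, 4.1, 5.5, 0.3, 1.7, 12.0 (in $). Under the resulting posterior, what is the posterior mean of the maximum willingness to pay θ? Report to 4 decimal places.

A Pareto(scale x_m, shape k) prior on the upper bound θ of Uniform(0, θ) is conjugate: posterior is Pareto(max(x_m, max xᵢ), k + n).
Sample maximum = 12.0; prior scale x_m = 13.0 → posterior scale = max = 13.0.
Posterior shape = 4.5 + 7 = 11.5.
E[θ|data] = k·x_m/(k−1) = 11.5·13.0/10.5 = 14.2381.

14.2381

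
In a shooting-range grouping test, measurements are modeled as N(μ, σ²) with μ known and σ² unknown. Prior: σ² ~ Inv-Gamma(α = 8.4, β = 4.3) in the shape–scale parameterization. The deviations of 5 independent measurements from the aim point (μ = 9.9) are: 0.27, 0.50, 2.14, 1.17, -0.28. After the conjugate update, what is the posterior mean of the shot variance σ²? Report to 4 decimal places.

0.7550

With known mean μ and an Inverse-Gamma(α, β) prior on σ², the Normal likelihood is conjugate: posterior is Inv-Gamma(α + n/2, β + Σ(xᵢ−μ)²/2).
Σ(xᵢ−μ)² = (0.27)² + (0.50)² + (2.14)² + (1.17)² + (-0.28)² = 6.3498.
Posterior: Inv-Gamma(8.4 + 5/2, 4.3 + 6.3498/2) = Inv-Gamma(10.90, 7.47490).
E[σ²|data] = β/(α−1) = 7.47490/9.90 = 0.7550.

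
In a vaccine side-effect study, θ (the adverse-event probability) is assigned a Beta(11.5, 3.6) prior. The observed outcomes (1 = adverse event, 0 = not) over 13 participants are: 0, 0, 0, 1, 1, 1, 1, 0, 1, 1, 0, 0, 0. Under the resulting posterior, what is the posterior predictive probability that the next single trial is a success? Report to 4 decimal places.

The Beta prior is conjugate to a Binomial/Bernoulli likelihood; the update adds successes to α and failures to β.
Posterior: Beta(α+k, β+n−k) = Beta(11.5+6, 3.6+7) = Beta(17.5, 10.6).
For a single future Bernoulli trial, P(success | data) = α/(α+β) = 0.6228.

0.6228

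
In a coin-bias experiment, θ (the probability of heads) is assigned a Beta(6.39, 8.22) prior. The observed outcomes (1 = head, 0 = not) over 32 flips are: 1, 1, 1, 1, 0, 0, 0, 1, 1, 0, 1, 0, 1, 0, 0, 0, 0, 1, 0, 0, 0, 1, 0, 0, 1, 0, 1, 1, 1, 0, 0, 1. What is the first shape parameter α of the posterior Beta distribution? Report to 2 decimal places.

21.39

The Beta prior is conjugate to a Binomial/Bernoulli likelihood; the update adds successes to α and failures to β.
Posterior: Beta(α+k, β+n−k) = Beta(6.39+15, 8.22+17) = Beta(21.39, 25.22).
Posterior α = 21.39.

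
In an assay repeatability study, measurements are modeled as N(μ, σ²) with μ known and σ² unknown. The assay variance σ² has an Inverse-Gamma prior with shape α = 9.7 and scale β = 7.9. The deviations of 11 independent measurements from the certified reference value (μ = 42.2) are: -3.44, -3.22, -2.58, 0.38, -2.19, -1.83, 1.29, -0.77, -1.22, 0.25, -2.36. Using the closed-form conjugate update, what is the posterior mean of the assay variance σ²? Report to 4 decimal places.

With known mean μ and an Inverse-Gamma(α, β) prior on σ², the Normal likelihood is conjugate: posterior is Inv-Gamma(α + n/2, β + Σ(xᵢ−μ)²/2).
Σ(xᵢ−μ)² = (-3.44)² + (-3.22)² + (-2.58)² + (0.38)² + (-2.19)² + (-1.83)² + (1.29)² + (-0.77)² + (-1.22)² + (0.25)² + (-2.36)² = 46.5253.
Posterior: Inv-Gamma(9.7 + 11/2, 7.9 + 46.5253/2) = Inv-Gamma(15.20, 31.16265).
E[σ²|data] = β/(α−1) = 31.16265/14.20 = 2.1946.

2.1946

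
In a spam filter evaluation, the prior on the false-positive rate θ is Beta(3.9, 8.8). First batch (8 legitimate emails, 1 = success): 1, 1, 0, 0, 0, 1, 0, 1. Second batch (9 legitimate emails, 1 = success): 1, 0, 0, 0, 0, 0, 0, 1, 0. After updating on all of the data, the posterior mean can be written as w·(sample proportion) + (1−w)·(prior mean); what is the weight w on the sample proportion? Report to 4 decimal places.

The Beta prior is conjugate to a Binomial/Bernoulli likelihood; the update adds successes to α and failures to β.
Total number of legitimate emails: n = 8 + 9 = 17.
Posterior mean = (α₀+k)/(α₀+β₀+n) = [n/(α₀+β₀+n)]·(k/n) + [(α₀+β₀)/(α₀+β₀+n)]·α₀/(α₀+β₀), so only n and the prior enter the weight.
The weight on the data is w = n/(α₀+β₀+n) = 17/(3.9+8.8+17) = 17/29.7 = 0.5724.

0.5724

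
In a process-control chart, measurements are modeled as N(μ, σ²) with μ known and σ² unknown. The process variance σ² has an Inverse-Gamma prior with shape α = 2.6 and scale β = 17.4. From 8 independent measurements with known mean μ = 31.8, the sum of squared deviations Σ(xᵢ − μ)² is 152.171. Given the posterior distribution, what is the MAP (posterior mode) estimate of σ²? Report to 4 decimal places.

12.3007

With known mean μ and an Inverse-Gamma(α, β) prior on σ², the Normal likelihood is conjugate: posterior is Inv-Gamma(α + n/2, β + Σ(xᵢ−μ)²/2).
Posterior: Inv-Gamma(2.6 + 8/2, 17.4 + 152.171/2) = Inv-Gamma(6.60, 93.4855).
Mode = β/(α+1) = 93.4855/7.60 = 12.3007.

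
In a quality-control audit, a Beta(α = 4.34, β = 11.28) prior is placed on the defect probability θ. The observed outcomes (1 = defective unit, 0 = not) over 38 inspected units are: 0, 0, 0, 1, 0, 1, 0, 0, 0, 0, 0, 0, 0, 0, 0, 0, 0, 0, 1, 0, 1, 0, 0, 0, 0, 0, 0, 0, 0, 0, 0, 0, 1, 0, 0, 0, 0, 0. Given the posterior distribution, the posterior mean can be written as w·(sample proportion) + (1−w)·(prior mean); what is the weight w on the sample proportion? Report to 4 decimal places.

The Beta prior is conjugate to a Binomial/Bernoulli likelihood; the update adds successes to α and failures to β.
Posterior mean = (α₀+k)/(α₀+β₀+n) = [n/(α₀+β₀+n)]·(k/n) + [(α₀+β₀)/(α₀+β₀+n)]·α₀/(α₀+β₀), so only n and the prior enter the weight.
The weight on the data is w = n/(α₀+β₀+n) = 38/(4.34+11.28+38) = 38/53.62 = 0.7087.

0.7087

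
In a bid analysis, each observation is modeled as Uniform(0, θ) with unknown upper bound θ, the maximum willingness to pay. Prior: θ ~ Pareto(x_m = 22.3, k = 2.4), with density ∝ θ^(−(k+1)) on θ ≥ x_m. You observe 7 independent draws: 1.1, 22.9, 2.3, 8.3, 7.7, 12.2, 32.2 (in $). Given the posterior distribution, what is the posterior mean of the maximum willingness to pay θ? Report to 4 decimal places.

A Pareto(scale x_m, shape k) prior on the upper bound θ of Uniform(0, θ) is conjugate: posterior is Pareto(max(x_m, max xᵢ), k + n).
Sample maximum = 32.2; prior scale x_m = 22.3 → posterior scale = max = 32.2.
Posterior shape = 2.4 + 7 = 9.4.
E[θ|data] = k·x_m/(k−1) = 9.4·32.2/8.4 = 36.0333.

36.0333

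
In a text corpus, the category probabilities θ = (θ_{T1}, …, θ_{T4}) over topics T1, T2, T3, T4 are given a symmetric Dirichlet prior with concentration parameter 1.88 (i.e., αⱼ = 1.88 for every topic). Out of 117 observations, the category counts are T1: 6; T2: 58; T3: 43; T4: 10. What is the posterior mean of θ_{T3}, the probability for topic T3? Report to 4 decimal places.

0.3604

The Dirichlet prior is conjugate to the Multinomial likelihood: each posterior αⱼ = prior αⱼ + observed count nⱼ.
Posterior concentration: (7.88, 59.88, 44.88, 11.88), total = 124.52.
E[θ_{T3}|data] = α_{T3}/Σα = 44.88/124.52 = 0.3604.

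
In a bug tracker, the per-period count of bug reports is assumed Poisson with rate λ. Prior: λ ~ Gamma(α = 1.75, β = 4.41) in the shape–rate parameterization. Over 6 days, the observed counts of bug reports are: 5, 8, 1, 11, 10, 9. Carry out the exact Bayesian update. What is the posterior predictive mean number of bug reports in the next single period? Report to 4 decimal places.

With a Gamma(shape α, rate β) prior, the Poisson likelihood is conjugate: the posterior is Gamma(α + ΣXᵢ, β + n).
Sum of counts S = 44 over n = 6 days.
Posterior: Gamma(α+S, β+n) = Gamma(1.75+44, 4.41+6) = Gamma(45.75, 10.41).
The predictive distribution for one future period is NegBinom with mean α/β = 4.3948.

4.3948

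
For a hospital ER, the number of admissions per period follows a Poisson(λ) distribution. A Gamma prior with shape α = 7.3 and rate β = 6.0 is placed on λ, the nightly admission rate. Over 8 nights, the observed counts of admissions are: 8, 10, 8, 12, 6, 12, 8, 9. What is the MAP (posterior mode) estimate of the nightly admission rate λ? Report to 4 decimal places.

With a Gamma(shape α, rate β) prior, the Poisson likelihood is conjugate: the posterior is Gamma(α + ΣXᵢ, β + n).
Sum of counts S = 73 over n = 8 nights.
Posterior: Gamma(α+S, β+n) = Gamma(7.3+73, 6.0+8) = Gamma(80.3, 14.0).
Mode of Gamma(α,β) for α≥1 is (α−1)/β = 79.3/14.0 = 5.6643.

5.6643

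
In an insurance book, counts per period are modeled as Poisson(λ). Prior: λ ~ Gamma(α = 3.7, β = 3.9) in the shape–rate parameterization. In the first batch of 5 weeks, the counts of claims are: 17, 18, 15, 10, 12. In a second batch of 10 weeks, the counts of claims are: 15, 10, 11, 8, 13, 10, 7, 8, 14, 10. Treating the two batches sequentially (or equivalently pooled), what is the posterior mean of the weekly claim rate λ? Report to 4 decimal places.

With a Gamma(shape α, rate β) prior, the Poisson likelihood is conjugate: the posterior is Gamma(α + ΣXᵢ, β + n).
Batch 1: sum of counts S = 72 over n = 5 weeks.
After batch 1: Gamma(α+S, β+n) = Gamma(3.7+72, 3.9+5) = Gamma(75.7, 8.9).
Batch 2: sum of counts S = 106 over n = 10 weeks.
After batch 2: Gamma(α+S, β+n) = Gamma(75.7+106, 8.9+10) = Gamma(181.7, 18.9).
Posterior mean = α/β = 181.7/18.9 = 9.6138.

9.6138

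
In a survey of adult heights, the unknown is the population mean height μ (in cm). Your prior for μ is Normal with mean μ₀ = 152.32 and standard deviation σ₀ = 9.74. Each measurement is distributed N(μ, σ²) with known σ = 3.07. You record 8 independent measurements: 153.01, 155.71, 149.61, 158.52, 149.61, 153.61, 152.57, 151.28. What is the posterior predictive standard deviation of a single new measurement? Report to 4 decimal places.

3.2540

For Normal data with known variance σ², a Normal(μ₀, σ₀²) prior on μ is conjugate. Posterior precision = 1/σ₀² + n/σ²; posterior mean is the precision-weighted average of μ₀ and x̄.
σ₀² = 9.74² = 94.8676, σ² = 3.07² = 9.4249; σ² + n·σ₀² = 9.4249 + 8·94.8676 = 768.3657.
Posterior precision = 1/σ₀² + n/σ² = 1/94.8676 + 8/9.4249 = (σ² + n·σ₀²)/(σ₀²σ²) = 768.3657/(94.8676·9.4249); posterior variance σₙ² = σ₀²σ²/(σ² + n·σ₀²) = 94.8676·9.4249/768.3657 = 1.163662.
Predictive variance for one new observation = σₙ² + σ² = 94.8676·9.4249/768.3657 + 9.4249 = σ²·(σ₀² + 768.3657)/768.3657 = 9.4249·863.2333/768.3657 = 10.588562; SD = √(9.4249·863.2333/768.3657) = 3.2540.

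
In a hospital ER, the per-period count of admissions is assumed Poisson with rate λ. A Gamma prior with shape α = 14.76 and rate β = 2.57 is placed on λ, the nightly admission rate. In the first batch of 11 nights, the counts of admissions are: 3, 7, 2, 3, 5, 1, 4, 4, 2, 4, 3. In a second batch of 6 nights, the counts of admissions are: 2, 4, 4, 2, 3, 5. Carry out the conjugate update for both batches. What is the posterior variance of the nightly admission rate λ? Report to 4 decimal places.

With a Gamma(shape α, rate β) prior, the Poisson likelihood is conjugate: the posterior is Gamma(α + ΣXᵢ, β + n).
Batch 1: sum of counts S = 38 over n = 11 nights.
After batch 1: Gamma(α+S, β+n) = Gamma(14.76+38, 2.57+11) = Gamma(52.76, 13.57).
Batch 2: sum of counts S = 20 over n = 6 nights.
After batch 2: Gamma(α+S, β+n) = Gamma(52.76+20, 13.57+6) = Gamma(72.76, 19.57).
Var = α/β² = 72.76/19.57² = 0.1900.

0.1900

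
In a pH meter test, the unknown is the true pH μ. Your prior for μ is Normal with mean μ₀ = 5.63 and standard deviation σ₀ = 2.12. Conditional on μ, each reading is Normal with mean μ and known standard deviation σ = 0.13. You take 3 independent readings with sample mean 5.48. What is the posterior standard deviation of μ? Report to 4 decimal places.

0.0750

For Normal data with known variance σ², a Normal(μ₀, σ₀²) prior on μ is conjugate. Posterior precision = 1/σ₀² + n/σ²; posterior mean is the precision-weighted average of μ₀ and x̄.
σ₀² = 2.12² = 4.4944, σ² = 0.13² = 0.0169; σ² + n·σ₀² = 0.0169 + 3·4.4944 = 13.5001.
Posterior precision = 1/σ₀² + n/σ² = 1/4.4944 + 3/0.0169 = (σ² + n·σ₀²)/(σ₀²σ²) = 13.5001/(4.4944·0.0169); posterior variance σₙ² = σ₀²σ²/(σ² + n·σ₀²) = 4.4944·0.0169/13.5001 = 0.005626.
Posterior SD = √σₙ² = √(4.4944·0.0169/13.5001) = 0.0750.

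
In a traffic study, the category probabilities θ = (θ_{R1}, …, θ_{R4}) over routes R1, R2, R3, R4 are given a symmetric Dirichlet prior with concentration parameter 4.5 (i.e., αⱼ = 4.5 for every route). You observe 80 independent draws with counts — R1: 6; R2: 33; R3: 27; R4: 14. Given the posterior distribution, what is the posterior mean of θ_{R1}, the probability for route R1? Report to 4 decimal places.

0.1071

The Dirichlet prior is conjugate to the Multinomial likelihood: each posterior αⱼ = prior αⱼ + observed count nⱼ.
Posterior concentration: (10.5, 37.5, 31.5, 18.5), total = 98.0.
E[θ_{R1}|data] = α_{R1}/Σα = 10.5/98.0 = 0.1071.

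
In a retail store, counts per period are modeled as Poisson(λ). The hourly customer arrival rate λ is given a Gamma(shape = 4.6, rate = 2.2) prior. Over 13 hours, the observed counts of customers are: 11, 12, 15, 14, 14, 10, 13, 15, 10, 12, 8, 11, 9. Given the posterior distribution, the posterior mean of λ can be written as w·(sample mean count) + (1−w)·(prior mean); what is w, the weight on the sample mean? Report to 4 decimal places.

0.8553

With a Gamma(shape α, rate β) prior, the Poisson likelihood is conjugate: the posterior is Gamma(α + ΣXᵢ, β + n).
Posterior mean = (α₀+S)/(β₀+n) = [n/(β₀+n)]·(S/n) + [β₀/(β₀+n)]·(α₀/β₀), so only n and β₀ enter the weight.
Weight on data w = n/(β₀+n) = 13/(2.2+13) = 13/15.2 = 0.8553.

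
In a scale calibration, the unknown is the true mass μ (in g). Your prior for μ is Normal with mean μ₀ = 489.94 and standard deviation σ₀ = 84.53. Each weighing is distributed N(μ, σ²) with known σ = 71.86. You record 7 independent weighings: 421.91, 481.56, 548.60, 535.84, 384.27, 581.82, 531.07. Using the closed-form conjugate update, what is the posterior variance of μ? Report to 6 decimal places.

For Normal data with known variance σ², a Normal(μ₀, σ₀²) prior on μ is conjugate. Posterior precision = 1/σ₀² + n/σ²; posterior mean is the precision-weighted average of μ₀ and x̄.
σ₀² = 84.53² = 7145.3209, σ² = 71.86² = 5163.8596; σ² + n·σ₀² = 5163.8596 + 7·7145.3209 = 55181.1059.
Posterior precision = 1/σ₀² + n/σ² = 1/7145.3209 + 7/5163.8596 = (σ² + n·σ₀²)/(σ₀²σ²) = 55181.1059/(7145.3209·5163.8596); posterior variance σₙ² = σ₀²σ²/(σ² + n·σ₀²) = 7145.3209·5163.8596/55181.1059 = 668.660646.

668.660646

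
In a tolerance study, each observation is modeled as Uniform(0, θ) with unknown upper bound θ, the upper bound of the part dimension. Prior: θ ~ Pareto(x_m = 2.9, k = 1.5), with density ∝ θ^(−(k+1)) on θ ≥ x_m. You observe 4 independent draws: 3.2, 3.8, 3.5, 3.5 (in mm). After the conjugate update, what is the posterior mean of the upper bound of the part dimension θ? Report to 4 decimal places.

4.6444

A Pareto(scale x_m, shape k) prior on the upper bound θ of Uniform(0, θ) is conjugate: posterior is Pareto(max(x_m, max xᵢ), k + n).
Sample maximum = 3.8; prior scale x_m = 2.9 → posterior scale = max = 3.8.
Posterior shape = 1.5 + 4 = 5.5.
E[θ|data] = k·x_m/(k−1) = 5.5·3.8/4.5 = 4.6444.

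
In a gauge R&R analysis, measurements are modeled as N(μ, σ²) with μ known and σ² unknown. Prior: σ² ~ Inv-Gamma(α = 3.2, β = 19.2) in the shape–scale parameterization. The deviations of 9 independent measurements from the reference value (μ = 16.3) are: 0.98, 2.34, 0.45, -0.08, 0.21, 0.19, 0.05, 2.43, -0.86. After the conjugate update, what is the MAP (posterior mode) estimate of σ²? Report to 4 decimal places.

With known mean μ and an Inverse-Gamma(α, β) prior on σ², the Normal likelihood is conjugate: posterior is Inv-Gamma(α + n/2, β + Σ(xᵢ−μ)²/2).
Σ(xᵢ−μ)² = (0.98)² + (2.34)² + (0.45)² + (-0.08)² + (0.21)² + (0.19)² + (0.05)² + (2.43)² + (-0.86)² = 13.3721.
Posterior: Inv-Gamma(3.2 + 9/2, 19.2 + 13.3721/2) = Inv-Gamma(7.70, 25.88605).
Mode = β/(α+1) = 25.88605/8.70 = 2.9754.

2.9754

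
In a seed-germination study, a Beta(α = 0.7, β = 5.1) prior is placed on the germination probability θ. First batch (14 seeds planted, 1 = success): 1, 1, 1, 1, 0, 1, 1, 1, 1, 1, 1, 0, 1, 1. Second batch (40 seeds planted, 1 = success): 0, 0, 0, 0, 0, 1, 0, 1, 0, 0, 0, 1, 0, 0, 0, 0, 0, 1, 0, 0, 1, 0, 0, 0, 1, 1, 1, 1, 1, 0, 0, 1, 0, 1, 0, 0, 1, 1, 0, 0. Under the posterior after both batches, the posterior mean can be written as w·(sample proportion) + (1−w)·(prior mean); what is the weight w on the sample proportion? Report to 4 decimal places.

0.9030

The Beta prior is conjugate to a Binomial/Bernoulli likelihood; the update adds successes to α and failures to β.
Total number of seeds planted: n = 14 + 40 = 54.
Posterior mean = (α₀+k)/(α₀+β₀+n) = [n/(α₀+β₀+n)]·(k/n) + [(α₀+β₀)/(α₀+β₀+n)]·α₀/(α₀+β₀), so only n and the prior enter the weight.
The weight on the data is w = n/(α₀+β₀+n) = 54/(0.7+5.1+54) = 54/59.8 = 0.9030.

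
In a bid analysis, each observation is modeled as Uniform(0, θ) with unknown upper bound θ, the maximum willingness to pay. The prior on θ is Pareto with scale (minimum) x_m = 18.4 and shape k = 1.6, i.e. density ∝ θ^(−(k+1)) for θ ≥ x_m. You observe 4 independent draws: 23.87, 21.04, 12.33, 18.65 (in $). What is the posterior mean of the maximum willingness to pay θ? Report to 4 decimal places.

29.0591

A Pareto(scale x_m, shape k) prior on the upper bound θ of Uniform(0, θ) is conjugate: posterior is Pareto(max(x_m, max xᵢ), k + n).
Sample maximum = 23.87; prior scale x_m = 18.4 → posterior scale = max = 23.87.
Posterior shape = 1.6 + 4 = 5.6.
E[θ|data] = k·x_m/(k−1) = 5.6·23.87/4.6 = 29.0591.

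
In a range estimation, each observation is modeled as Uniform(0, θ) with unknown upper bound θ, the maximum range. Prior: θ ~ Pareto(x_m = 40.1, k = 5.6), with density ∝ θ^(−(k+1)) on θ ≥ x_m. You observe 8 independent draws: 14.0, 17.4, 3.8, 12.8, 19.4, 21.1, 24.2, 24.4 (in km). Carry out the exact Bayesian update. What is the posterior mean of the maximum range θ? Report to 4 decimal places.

43.2825

A Pareto(scale x_m, shape k) prior on the upper bound θ of Uniform(0, θ) is conjugate: posterior is Pareto(max(x_m, max xᵢ), k + n).
Sample maximum = 24.4; prior scale x_m = 40.1 → posterior scale = max = 40.1.
Posterior shape = 5.6 + 8 = 13.6.
E[θ|data] = k·x_m/(k−1) = 13.6·40.1/12.6 = 43.2825.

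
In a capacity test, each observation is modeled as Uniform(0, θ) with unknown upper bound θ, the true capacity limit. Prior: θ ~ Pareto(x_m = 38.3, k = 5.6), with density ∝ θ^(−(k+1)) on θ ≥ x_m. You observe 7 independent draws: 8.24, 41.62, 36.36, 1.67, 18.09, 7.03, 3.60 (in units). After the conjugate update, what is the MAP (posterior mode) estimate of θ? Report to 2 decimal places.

41.62

A Pareto(scale x_m, shape k) prior on the upper bound θ of Uniform(0, θ) is conjugate: posterior is Pareto(max(x_m, max xᵢ), k + n).
Sample maximum = 41.62; prior scale x_m = 38.3 → posterior scale = max = 41.62.
Posterior shape = 5.6 + 7 = 12.6.
The Pareto density is decreasing on [x_m, ∞), so the mode is x_m = 41.62.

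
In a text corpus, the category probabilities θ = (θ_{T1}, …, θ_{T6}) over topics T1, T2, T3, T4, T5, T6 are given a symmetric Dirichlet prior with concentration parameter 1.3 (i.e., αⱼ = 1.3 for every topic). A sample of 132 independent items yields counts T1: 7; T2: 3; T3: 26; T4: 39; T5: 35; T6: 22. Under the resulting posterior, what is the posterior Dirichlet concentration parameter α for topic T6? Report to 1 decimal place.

23.3

The Dirichlet prior is conjugate to the Multinomial likelihood: each posterior αⱼ = prior αⱼ + observed count nⱼ.
Posterior concentration: (8.3, 4.3, 27.3, 40.3, 36.3, 23.3), total = 139.8.
α_{T6} = 1.3 + 22 = 23.3.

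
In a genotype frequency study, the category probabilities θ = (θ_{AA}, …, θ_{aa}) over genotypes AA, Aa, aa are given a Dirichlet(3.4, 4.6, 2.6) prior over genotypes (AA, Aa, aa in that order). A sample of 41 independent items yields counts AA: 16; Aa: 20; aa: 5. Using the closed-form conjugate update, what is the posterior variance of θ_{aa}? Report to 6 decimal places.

The Dirichlet prior is conjugate to the Multinomial likelihood: each posterior αⱼ = prior αⱼ + observed count nⱼ.
Posterior concentration: (19.4, 24.6, 7.6), total = 51.6.
Var[θ_j] = α_j(Σα−α_j)/((Σα)²(Σα+1)) = 7.6·44.0/(51.6²·52.6) = 0.002388.

0.002388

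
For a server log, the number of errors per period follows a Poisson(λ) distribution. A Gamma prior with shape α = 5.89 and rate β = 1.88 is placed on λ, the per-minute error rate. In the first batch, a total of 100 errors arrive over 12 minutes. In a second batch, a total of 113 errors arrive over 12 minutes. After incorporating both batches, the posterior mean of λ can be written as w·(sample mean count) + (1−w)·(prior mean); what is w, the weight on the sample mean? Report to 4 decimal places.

0.9274

With a Gamma(shape α, rate β) prior, the Poisson likelihood is conjugate: the posterior is Gamma(α + ΣXᵢ, β + n).
Total number of minutes: n = 12 + 12 = 24.
Posterior mean = (α₀+S)/(β₀+n) = [n/(β₀+n)]·(S/n) + [β₀/(β₀+n)]·(α₀/β₀), so only n and β₀ enter the weight.
Weight on data w = n/(β₀+n) = 24/(1.88+24) = 24/25.88 = 0.9274.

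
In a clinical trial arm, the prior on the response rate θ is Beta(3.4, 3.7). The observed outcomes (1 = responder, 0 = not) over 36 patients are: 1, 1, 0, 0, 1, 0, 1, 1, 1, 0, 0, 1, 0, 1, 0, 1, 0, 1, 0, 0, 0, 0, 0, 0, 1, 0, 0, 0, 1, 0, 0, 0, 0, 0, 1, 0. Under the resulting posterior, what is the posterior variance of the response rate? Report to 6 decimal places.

The Beta prior is conjugate to a Binomial/Bernoulli likelihood; the update adds successes to α and failures to β.
Posterior: Beta(α+k, β+n−k) = Beta(3.4+13, 3.7+23) = Beta(16.4, 26.7).
Var = αβ/((α+β)²(α+β+1)) = 16.4·26.7/(43.1²·44.1) = 0.005345.

0.005345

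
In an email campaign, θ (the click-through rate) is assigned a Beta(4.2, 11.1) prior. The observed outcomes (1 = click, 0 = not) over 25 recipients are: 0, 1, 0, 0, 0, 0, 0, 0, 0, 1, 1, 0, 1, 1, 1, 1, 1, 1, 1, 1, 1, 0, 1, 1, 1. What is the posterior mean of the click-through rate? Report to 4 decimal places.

The Beta prior is conjugate to a Binomial/Bernoulli likelihood; the update adds successes to α and failures to β.
Posterior: Beta(α+k, β+n−k) = Beta(4.2+15, 11.1+10) = Beta(19.2, 21.1).
Posterior mean = α/(α+β) = 19.2/40.3 = 0.4764.

0.4764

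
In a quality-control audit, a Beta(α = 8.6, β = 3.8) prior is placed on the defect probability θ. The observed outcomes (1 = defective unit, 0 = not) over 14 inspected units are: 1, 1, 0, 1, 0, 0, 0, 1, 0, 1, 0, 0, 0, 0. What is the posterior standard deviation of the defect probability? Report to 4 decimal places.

The Beta prior is conjugate to a Binomial/Bernoulli likelihood; the update adds successes to α and failures to β.
Posterior: Beta(α+k, β+n−k) = Beta(8.6+5, 3.8+9) = Beta(13.6, 12.8).
Var = αβ/((α+β)²(α+β+1)) = 13.6·12.8/(26.4²·27.4) = 0.00911571; SD = √0.00911571 = 0.0955.

0.0955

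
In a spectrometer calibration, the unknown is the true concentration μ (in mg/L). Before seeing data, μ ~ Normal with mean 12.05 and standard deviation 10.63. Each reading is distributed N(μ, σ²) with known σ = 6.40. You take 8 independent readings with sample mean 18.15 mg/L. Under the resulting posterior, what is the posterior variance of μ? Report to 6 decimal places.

For Normal data with known variance σ², a Normal(μ₀, σ₀²) prior on μ is conjugate. Posterior precision = 1/σ₀² + n/σ²; posterior mean is the precision-weighted average of μ₀ and x̄.
σ₀² = 10.63² = 112.9969, σ² = 6.40² = 40.96; σ² + n·σ₀² = 40.96 + 8·112.9969 = 944.9352.
Posterior precision = 1/σ₀² + n/σ² = 1/112.9969 + 8/40.96 = (σ² + n·σ₀²)/(σ₀²σ²) = 944.9352/(112.9969·40.96); posterior variance σₙ² = σ₀²σ²/(σ² + n·σ₀²) = 112.9969·40.96/944.9352 = 4.898064.

4.898064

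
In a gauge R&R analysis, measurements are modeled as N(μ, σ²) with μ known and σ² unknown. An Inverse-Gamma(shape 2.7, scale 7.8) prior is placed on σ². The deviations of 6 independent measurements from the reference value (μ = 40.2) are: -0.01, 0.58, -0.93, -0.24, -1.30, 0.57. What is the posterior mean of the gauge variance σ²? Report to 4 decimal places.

2.0079

With known mean μ and an Inverse-Gamma(α, β) prior on σ², the Normal likelihood is conjugate: posterior is Inv-Gamma(α + n/2, β + Σ(xᵢ−μ)²/2).
Σ(xᵢ−μ)² = (-0.01)² + (0.58)² + (-0.93)² + (-0.24)² + (-1.30)² + (0.57)² = 3.2739.
Posterior: Inv-Gamma(2.7 + 6/2, 7.8 + 3.2739/2) = Inv-Gamma(5.70, 9.43695).
E[σ²|data] = β/(α−1) = 9.43695/4.70 = 2.0079.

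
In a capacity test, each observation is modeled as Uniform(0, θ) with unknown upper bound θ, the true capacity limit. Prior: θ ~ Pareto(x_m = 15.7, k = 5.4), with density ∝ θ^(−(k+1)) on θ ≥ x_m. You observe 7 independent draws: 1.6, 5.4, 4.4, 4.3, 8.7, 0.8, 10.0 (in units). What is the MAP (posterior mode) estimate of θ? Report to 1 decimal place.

A Pareto(scale x_m, shape k) prior on the upper bound θ of Uniform(0, θ) is conjugate: posterior is Pareto(max(x_m, max xᵢ), k + n).
Sample maximum = 10.0; prior scale x_m = 15.7 → posterior scale = max = 15.7.
Posterior shape = 5.4 + 7 = 12.4.
The Pareto density is decreasing on [x_m, ∞), so the mode is x_m = 15.7.

15.7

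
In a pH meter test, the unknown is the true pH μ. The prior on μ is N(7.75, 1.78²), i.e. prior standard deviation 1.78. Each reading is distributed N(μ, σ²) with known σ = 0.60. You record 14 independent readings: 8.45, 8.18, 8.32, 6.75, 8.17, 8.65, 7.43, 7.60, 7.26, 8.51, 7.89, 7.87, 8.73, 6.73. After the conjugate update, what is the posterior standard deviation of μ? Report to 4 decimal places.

0.1597

For Normal data with known variance σ², a Normal(μ₀, σ₀²) prior on μ is conjugate. Posterior precision = 1/σ₀² + n/σ²; posterior mean is the precision-weighted average of μ₀ and x̄.
σ₀² = 1.78² = 3.1684, σ² = 0.60² = 0.36; σ² + n·σ₀² = 0.36 + 14·3.1684 = 44.7176.
Posterior precision = 1/σ₀² + n/σ² = 1/3.1684 + 14/0.36 = (σ² + n·σ₀²)/(σ₀²σ²) = 44.7176/(3.1684·0.36); posterior variance σₙ² = σ₀²σ²/(σ² + n·σ₀²) = 3.1684·0.36/44.7176 = 0.025507.
Posterior SD = √σₙ² = √(3.1684·0.36/44.7176) = 0.1597.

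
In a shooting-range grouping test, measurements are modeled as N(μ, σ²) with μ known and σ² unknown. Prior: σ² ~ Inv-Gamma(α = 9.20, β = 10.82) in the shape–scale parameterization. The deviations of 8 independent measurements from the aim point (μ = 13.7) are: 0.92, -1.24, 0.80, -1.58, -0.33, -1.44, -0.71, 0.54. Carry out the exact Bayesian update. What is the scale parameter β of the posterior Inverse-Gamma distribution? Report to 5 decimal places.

With known mean μ and an Inverse-Gamma(α, β) prior on σ², the Normal likelihood is conjugate: posterior is Inv-Gamma(α + n/2, β + Σ(xᵢ−μ)²/2).
Σ(xᵢ−μ)² = (0.92)² + (-1.24)² + (0.80)² + (-1.58)² + (-0.33)² + (-1.44)² + (-0.71)² + (0.54)² = 8.4986.
Posterior: Inv-Gamma(9.20 + 8/2, 10.82 + 8.4986/2) = Inv-Gamma(13.20, 15.06930).
Posterior β = 15.06930.

15.06930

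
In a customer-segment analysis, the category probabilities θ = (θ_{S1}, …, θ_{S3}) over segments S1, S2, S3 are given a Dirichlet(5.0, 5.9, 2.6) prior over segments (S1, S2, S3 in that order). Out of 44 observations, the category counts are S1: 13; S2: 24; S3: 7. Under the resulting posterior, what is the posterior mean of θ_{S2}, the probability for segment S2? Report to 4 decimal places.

0.5200

The Dirichlet prior is conjugate to the Multinomial likelihood: each posterior αⱼ = prior αⱼ + observed count nⱼ.
Posterior concentration: (18.0, 29.9, 9.6), total = 57.5.
E[θ_{S2}|data] = α_{S2}/Σα = 29.9/57.5 = 0.5200.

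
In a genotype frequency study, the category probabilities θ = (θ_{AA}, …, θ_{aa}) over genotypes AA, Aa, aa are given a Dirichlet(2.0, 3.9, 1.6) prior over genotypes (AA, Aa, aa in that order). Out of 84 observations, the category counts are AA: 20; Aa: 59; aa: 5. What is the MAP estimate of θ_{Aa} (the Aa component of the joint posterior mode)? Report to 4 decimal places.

0.6994

The Dirichlet prior is conjugate to the Multinomial likelihood: each posterior αⱼ = prior αⱼ + observed count nⱼ.
Posterior concentration: (22.0, 62.9, 6.6), total = 91.5.
Joint mode component: (α_{Aa}−1)/(Σα−K) = 61.9/88.5 = 0.6994.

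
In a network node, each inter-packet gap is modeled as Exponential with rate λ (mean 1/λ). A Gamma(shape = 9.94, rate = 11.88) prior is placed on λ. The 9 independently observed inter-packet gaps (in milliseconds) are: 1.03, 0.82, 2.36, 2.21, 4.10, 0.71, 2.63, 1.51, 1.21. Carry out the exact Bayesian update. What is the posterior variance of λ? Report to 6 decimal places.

0.023384

With a Gamma(shape α, rate β) prior on the exponential rate λ, the posterior after n observations with total T = Σxᵢ is Gamma(α+n, β+T).
Sum of observations T = 16.58 milliseconds; n = 9.
Posterior: Gamma(9.94+9, 11.88+16.58) = Gamma(18.94, 28.46).
Var = α/β² = 0.023384.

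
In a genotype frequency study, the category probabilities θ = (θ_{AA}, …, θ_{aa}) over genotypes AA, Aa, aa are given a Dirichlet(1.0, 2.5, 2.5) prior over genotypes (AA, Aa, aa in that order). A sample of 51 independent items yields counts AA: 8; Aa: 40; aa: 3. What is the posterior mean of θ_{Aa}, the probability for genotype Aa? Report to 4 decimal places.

0.7456

The Dirichlet prior is conjugate to the Multinomial likelihood: each posterior αⱼ = prior αⱼ + observed count nⱼ.
Posterior concentration: (9.0, 42.5, 5.5), total = 57.0.
E[θ_{Aa}|data] = α_{Aa}/Σα = 42.5/57.0 = 0.7456.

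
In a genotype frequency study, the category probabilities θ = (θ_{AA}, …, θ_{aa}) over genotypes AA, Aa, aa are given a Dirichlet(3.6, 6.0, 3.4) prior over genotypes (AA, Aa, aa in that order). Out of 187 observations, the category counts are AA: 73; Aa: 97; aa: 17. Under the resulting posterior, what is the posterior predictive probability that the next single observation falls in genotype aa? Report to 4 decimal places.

0.1020

The Dirichlet prior is conjugate to the Multinomial likelihood: each posterior αⱼ = prior αⱼ + observed count nⱼ.
Posterior concentration: (76.6, 103.0, 20.4), total = 200.0.
P(next = aa | data) = α_{aa}/Σα = 0.1020.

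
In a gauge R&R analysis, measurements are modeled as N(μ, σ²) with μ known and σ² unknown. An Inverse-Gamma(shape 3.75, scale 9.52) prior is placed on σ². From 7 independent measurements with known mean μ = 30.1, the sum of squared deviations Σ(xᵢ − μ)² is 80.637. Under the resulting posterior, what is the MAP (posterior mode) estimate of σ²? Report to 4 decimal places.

With known mean μ and an Inverse-Gamma(α, β) prior on σ², the Normal likelihood is conjugate: posterior is Inv-Gamma(α + n/2, β + Σ(xᵢ−μ)²/2).
Posterior: Inv-Gamma(3.75 + 7/2, 9.52 + 80.637/2) = Inv-Gamma(7.25, 49.8385).
Mode = β/(α+1) = 49.8385/8.25 = 6.0410.

6.0410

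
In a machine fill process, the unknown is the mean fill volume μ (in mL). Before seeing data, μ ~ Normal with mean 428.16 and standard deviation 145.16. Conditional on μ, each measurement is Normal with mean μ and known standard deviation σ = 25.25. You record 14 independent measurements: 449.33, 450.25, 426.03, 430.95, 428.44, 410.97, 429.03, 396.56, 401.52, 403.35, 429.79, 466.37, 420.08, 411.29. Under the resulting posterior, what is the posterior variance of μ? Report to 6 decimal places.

45.441968

For Normal data with known variance σ², a Normal(μ₀, σ₀²) prior on μ is conjugate. Posterior precision = 1/σ₀² + n/σ²; posterior mean is the precision-weighted average of μ₀ and x̄.
σ₀² = 145.16² = 21071.4256, σ² = 25.25² = 637.5625; σ² + n·σ₀² = 637.5625 + 14·21071.4256 = 295637.5209.
Posterior precision = 1/σ₀² + n/σ² = 1/21071.4256 + 14/637.5625 = (σ² + n·σ₀²)/(σ₀²σ²) = 295637.5209/(21071.4256·637.5625); posterior variance σₙ² = σ₀²σ²/(σ² + n·σ₀²) = 21071.4256·637.5625/295637.5209 = 45.441968.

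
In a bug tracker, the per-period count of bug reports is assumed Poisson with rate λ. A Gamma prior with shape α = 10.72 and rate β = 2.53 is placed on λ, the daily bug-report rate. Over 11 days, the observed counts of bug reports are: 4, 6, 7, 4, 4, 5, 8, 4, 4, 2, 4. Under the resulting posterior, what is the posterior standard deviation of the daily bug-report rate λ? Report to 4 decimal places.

With a Gamma(shape α, rate β) prior, the Poisson likelihood is conjugate: the posterior is Gamma(α + ΣXᵢ, β + n).
Sum of counts S = 52 over n = 11 days.
Posterior: Gamma(α+S, β+n) = Gamma(10.72+52, 2.53+11) = Gamma(62.72, 13.53).
SD = √α/β = √62.72/13.53 = 0.5853.

0.5853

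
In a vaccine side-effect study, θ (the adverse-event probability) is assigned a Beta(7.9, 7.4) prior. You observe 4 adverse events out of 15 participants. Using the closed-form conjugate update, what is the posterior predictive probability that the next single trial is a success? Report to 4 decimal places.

0.3927

The Beta prior is conjugate to a Binomial/Bernoulli likelihood; the update adds successes to α and failures to β.
Posterior: Beta(α+k, β+n−k) = Beta(7.9+4, 7.4+11) = Beta(11.9, 18.4).
For a single future Bernoulli trial, P(success | data) = α/(α+β) = 0.3927.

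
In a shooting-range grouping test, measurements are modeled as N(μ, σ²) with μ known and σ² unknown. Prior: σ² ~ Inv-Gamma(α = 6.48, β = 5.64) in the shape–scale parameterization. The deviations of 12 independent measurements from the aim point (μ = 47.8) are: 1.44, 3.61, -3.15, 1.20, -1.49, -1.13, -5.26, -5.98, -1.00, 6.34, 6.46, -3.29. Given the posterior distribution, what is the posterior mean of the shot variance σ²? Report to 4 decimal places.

With known mean μ and an Inverse-Gamma(α, β) prior on σ², the Normal likelihood is conjugate: posterior is Inv-Gamma(α + n/2, β + Σ(xᵢ−μ)²/2).
Σ(xᵢ−μ)² = (1.44)² + (3.61)² + (-3.15)² + (1.20)² + (-1.49)² + (-1.13)² + (-5.26)² + (-5.98)² + (-1.00)² + (6.34)² + (6.46)² + (-3.29)² = 187.1445.
Posterior: Inv-Gamma(6.48 + 12/2, 5.64 + 187.1445/2) = Inv-Gamma(12.48, 99.21225).
E[σ²|data] = β/(α−1) = 99.21225/11.48 = 8.6422.

8.6422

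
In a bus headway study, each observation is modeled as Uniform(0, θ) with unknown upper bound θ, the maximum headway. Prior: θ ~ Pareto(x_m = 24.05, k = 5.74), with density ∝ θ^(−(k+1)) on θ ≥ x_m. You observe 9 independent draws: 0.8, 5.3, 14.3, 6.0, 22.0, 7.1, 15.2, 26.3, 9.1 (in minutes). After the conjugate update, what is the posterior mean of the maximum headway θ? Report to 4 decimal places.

28.2141

A Pareto(scale x_m, shape k) prior on the upper bound θ of Uniform(0, θ) is conjugate: posterior is Pareto(max(x_m, max xᵢ), k + n).
Sample maximum = 26.3; prior scale x_m = 24.05 → posterior scale = max = 26.30.
Posterior shape = 5.74 + 9 = 14.74.
E[θ|data] = k·x_m/(k−1) = 14.74·26.30/13.74 = 28.2141.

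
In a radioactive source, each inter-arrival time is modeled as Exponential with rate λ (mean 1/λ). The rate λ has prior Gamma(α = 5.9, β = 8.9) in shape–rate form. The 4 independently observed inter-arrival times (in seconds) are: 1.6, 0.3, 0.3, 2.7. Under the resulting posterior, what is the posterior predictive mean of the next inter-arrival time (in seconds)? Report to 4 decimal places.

With a Gamma(shape α, rate β) prior on the exponential rate λ, the posterior after n observations with total T = Σxᵢ is Gamma(α+n, β+T).
Sum of observations T = 4.9 seconds; n = 4.
Posterior: Gamma(5.9+4, 8.9+4.9) = Gamma(9.9, 13.8).
The predictive distribution for the next observation is Lomax; its mean is β/(α−1) = 13.8/8.9 = 1.5506.

1.5506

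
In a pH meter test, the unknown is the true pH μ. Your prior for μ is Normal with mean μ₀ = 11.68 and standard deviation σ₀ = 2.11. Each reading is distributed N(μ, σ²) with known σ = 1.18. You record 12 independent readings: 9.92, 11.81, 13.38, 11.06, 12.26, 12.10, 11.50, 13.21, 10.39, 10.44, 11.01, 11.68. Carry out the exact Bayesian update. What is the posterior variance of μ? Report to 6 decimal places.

For Normal data with known variance σ², a Normal(μ₀, σ₀²) prior on μ is conjugate. Posterior precision = 1/σ₀² + n/σ²; posterior mean is the precision-weighted average of μ₀ and x̄.
σ₀² = 2.11² = 4.4521, σ² = 1.18² = 1.3924; σ² + n·σ₀² = 1.3924 + 12·4.4521 = 54.8176.
Posterior precision = 1/σ₀² + n/σ² = 1/4.4521 + 12/1.3924 = (σ² + n·σ₀²)/(σ₀²σ²) = 54.8176/(4.4521·1.3924); posterior variance σₙ² = σ₀²σ²/(σ² + n·σ₀²) = 4.4521·1.3924/54.8176 = 0.113086.

0.113086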